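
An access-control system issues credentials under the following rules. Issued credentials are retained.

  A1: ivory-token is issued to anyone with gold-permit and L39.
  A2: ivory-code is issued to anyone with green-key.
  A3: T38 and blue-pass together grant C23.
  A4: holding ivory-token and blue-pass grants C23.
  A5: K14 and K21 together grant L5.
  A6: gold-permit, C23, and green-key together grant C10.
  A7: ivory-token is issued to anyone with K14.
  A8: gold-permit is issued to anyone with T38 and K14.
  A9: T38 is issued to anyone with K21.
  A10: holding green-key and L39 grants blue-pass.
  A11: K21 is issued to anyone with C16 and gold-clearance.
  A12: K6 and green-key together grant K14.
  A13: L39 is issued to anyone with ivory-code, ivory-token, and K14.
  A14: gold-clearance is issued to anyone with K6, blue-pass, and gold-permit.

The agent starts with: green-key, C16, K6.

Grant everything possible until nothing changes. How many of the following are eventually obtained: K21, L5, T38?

K21 would need C16 and gold-clearance (A11), but gold-clearance is never granted.
L5 would need K14 and K21 (A5), but K21 is never granted.
T38 would need K21 (A9), but K21 is never granted.
None of the 3 are reached.

0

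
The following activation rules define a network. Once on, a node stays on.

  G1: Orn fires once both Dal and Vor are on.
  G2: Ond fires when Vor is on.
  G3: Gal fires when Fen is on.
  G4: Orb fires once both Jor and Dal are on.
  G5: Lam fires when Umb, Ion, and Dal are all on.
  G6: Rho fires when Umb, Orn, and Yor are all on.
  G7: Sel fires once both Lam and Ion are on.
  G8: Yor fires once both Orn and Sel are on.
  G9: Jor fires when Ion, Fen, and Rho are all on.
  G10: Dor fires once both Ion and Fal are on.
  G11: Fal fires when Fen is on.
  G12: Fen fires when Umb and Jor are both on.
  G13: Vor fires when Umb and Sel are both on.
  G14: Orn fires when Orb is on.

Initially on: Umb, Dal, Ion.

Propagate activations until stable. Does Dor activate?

No

Dor would need Ion and Fal (G10), but Fal never turns on.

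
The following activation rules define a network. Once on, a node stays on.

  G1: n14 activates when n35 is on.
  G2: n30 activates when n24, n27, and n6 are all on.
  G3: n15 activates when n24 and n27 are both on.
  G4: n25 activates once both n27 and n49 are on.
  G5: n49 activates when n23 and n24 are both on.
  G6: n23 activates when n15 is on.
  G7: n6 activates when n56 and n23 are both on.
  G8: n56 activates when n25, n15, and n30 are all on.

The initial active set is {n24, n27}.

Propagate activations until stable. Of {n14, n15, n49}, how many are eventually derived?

n24 and n27 are on, so n15 activates (G3).
n15 is on, so n23 activates (G6).
n23 and n24 are on, so n49 activates (G5).
n14 would need n35 (G1), but n35 never turns on.
n15: reached.
n49: reached.
Reached: n15 and n49 — 2 of the 3.

2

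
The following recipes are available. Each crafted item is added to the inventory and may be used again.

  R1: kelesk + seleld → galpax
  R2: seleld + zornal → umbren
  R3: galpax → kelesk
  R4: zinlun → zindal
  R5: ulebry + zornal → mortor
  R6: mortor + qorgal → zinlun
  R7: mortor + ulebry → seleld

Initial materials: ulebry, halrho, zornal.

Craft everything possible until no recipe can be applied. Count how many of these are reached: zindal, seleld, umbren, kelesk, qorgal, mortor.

Using R5, ulebry and zornal make mortor.
mortor + ulebry → seleld (R7).
seleld + zornal → umbren (R2).
zindal would need zinlun (R4), but zinlun is never obtained.
seleld: reached.
umbren: reached.
kelesk would need galpax (R3), but galpax is never obtained.
No rule produces qorgal, and it is not given.
mortor: reached.
Reached: seleld, umbren, and mortor — 3 of the 6.

3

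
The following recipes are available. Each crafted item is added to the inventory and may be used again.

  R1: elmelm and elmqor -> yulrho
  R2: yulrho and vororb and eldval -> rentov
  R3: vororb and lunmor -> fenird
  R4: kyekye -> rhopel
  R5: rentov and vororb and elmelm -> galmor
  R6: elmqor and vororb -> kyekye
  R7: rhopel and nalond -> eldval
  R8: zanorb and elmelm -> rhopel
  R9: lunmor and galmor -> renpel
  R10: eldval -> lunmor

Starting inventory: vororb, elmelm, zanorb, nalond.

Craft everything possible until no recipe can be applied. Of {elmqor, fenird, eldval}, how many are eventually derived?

2

Using R8, zanorb and elmelm make rhopel.
Using R7, rhopel and nalond make eldval.
eldval -> lunmor (R10).
Using R3, vororb and lunmor make fenird.
No rule produces elmqor, and it is not given.
fenird: reached.
eldval: reached.
Reached: fenird and eldval — 2 of the 3.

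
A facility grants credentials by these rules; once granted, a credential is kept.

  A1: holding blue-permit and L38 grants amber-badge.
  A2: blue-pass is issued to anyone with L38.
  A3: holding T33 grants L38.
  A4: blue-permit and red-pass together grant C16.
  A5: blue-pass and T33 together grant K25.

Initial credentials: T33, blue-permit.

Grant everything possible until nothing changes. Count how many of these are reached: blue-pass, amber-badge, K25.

Holding T33 grants L38 (A3).
Holding L38 grants blue-pass (A2).
Holding blue-permit and L38 grants amber-badge (A1).
Holding blue-pass and T33 grants K25 (A5).
blue-pass: reached.
amber-badge: reached.
K25: reached.
All 3 are reached.

3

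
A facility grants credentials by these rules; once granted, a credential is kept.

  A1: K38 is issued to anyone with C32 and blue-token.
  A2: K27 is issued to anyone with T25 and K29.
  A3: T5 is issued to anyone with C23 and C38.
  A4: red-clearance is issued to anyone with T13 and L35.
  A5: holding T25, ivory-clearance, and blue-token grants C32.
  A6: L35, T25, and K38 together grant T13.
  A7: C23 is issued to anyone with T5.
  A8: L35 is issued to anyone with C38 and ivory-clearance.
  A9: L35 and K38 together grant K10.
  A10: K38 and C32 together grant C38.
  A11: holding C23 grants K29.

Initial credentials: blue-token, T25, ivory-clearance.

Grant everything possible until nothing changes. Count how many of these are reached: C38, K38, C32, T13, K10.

Holding T25, ivory-clearance, and blue-token grants C32 (A5).
Holding C32 and blue-token grants K38 (A1).
Holding K38 and C32 grants C38 (A10).
Holding C38 and ivory-clearance grants L35 (A8).
Holding L35, T25, and K38 grants T13 (A6).
Holding L35 and K38 grants K10 (A9).
C38: reached.
K38: reached.
C32: reached.
T13: reached.
K10: reached.
All 5 are reached.

5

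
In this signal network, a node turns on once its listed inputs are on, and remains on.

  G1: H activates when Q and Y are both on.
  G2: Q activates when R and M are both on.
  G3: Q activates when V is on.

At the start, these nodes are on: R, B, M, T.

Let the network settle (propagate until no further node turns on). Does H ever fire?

No

H would need Q and Y (G1), but Y never turns on.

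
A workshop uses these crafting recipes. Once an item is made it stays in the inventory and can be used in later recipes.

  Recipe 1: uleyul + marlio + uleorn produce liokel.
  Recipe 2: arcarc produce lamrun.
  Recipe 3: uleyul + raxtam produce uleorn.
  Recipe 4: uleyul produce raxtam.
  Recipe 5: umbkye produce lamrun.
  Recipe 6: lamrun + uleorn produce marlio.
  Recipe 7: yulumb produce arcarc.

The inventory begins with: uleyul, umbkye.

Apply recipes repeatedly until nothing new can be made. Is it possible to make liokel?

umbkye → lamrun (Recipe 5).
Using Recipe 4, uleyul makes raxtam.
uleyul + raxtam → uleorn (Recipe 3).
lamrun + uleorn → marlio (Recipe 6).
Using Recipe 1, uleyul, marlio, and uleorn make liokel.

Yes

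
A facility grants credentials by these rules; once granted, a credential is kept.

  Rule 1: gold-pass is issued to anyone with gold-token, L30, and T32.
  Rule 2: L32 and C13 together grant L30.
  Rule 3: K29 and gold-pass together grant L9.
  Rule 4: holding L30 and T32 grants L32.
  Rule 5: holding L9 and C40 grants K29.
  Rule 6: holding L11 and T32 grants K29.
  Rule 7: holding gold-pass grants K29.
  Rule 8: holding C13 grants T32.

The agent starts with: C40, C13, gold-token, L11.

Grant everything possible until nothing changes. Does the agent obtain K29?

Yes

Holding C13 grants T32 (Rule 8).
Holding L11 and T32 grants K29 (Rule 6).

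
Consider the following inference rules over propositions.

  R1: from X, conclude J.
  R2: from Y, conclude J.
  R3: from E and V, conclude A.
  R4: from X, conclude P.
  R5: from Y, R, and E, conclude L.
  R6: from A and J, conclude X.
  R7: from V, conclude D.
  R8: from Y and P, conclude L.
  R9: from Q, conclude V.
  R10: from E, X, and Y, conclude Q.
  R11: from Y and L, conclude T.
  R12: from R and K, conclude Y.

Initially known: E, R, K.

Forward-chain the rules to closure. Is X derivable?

X would need A and J (R6), but A is never established.

No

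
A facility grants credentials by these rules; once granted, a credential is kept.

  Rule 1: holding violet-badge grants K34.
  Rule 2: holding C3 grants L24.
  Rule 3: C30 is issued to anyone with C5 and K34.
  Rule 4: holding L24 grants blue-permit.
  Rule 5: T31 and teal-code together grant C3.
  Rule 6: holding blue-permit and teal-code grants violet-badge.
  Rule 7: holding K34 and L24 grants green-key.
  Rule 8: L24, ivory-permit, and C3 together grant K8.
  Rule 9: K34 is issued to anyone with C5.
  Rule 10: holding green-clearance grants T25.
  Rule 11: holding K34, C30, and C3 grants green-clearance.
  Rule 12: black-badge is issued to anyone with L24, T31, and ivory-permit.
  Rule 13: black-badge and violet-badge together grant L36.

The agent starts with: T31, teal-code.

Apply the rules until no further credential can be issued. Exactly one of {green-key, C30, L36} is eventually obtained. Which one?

green-key

Holding T31 and teal-code grants C3 (Rule 5).
Holding C3 grants L24 (Rule 2).
Holding L24 grants blue-permit (Rule 4).
Holding blue-permit and teal-code grants violet-badge (Rule 6).
Holding violet-badge grants K34 (Rule 1).
Holding K34 and L24 grants green-key (Rule 7).
L36 would need black-badge and violet-badge (Rule 13), but black-badge is never granted. C30 would need C5 and K34 (Rule 3), but C5 is never granted.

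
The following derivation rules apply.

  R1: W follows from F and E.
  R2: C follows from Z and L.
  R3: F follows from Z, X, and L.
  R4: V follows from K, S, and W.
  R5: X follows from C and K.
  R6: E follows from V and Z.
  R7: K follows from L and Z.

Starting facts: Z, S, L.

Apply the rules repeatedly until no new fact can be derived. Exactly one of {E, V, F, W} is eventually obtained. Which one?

From L and Z, R7 gives K.
Z and L hold, so C follows (R2).
C and K hold, so X follows (R5).
Z, X, and L hold, so F follows (R3).
E would need V and Z (R6), but V is never established. V would need K, S, and W (R4), but W is never established. W would need F and E (R1), but E is never established.

F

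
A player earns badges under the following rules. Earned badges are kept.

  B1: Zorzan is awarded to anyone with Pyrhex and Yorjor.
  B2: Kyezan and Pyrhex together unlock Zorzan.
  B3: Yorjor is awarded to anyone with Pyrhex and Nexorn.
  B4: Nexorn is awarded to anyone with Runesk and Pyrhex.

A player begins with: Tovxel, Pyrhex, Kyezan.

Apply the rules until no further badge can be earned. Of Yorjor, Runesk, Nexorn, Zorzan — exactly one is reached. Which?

With Kyezan and Pyrhex, Zorzan is earned (B2).
Yorjor would need Pyrhex and Nexorn (B3), but Nexorn is never earned. Nexorn would need Runesk and Pyrhex (B4), but Runesk is never earned. No rule produces Runesk, and it is not given.

Zorzan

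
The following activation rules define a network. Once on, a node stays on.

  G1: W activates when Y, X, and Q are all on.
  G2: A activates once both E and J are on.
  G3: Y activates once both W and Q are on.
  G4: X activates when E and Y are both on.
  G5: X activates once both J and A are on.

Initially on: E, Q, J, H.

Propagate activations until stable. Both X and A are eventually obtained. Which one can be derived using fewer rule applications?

A: G2: E and J on → A on. [1 rule application]
X: G2: E and J on → A on. G5: J and A on → X on. [2 rule applications]
A needs fewer.

A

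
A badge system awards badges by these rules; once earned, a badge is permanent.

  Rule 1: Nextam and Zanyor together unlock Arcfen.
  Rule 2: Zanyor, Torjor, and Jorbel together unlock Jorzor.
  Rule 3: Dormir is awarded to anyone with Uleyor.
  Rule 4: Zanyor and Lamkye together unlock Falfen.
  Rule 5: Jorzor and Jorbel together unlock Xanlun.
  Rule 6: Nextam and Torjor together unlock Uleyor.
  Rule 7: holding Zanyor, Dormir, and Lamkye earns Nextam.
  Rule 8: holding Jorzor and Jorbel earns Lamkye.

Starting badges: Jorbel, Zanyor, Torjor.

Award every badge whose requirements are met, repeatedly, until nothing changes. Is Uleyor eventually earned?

No

Uleyor would need Nextam and Torjor (Rule 6), but Nextam is never earned.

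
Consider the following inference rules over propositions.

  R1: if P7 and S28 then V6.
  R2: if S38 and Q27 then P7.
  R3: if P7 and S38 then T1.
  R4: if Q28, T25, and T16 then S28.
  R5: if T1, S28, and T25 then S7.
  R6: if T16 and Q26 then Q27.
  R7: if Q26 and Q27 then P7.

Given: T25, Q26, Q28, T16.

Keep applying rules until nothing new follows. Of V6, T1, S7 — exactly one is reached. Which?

V6

T16 and Q26 hold, so Q27 follows (R6).
Q28, T25, and T16 hold, so S28 follows (R4).
Q26 and Q27 hold, so P7 follows (R7).
From P7 and S28, R1 gives V6.
S7 would need T1, S28, and T25 (R5), but T1 is never established. T1 would need P7 and S38 (R3), but S38 is never established.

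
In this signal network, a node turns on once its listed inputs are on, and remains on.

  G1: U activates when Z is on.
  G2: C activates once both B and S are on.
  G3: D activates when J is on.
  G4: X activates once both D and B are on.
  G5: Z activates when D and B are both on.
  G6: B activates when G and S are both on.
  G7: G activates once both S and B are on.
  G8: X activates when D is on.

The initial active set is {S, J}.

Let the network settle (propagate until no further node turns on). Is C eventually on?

C would need B and S (G2), but B never turns on.

No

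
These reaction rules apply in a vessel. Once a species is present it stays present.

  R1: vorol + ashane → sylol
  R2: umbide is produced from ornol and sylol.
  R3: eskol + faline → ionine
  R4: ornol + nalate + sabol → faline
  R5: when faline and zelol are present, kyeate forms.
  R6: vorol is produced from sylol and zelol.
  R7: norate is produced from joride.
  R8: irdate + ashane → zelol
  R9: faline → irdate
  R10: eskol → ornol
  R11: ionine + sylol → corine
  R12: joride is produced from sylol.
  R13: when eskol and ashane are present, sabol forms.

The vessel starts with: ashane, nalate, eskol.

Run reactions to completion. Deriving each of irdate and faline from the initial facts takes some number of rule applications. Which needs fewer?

faline

faline: eskol present → ornol forms (R10). eskol and ashane present → sabol forms (R13). ornol, nalate, and sabol present → faline forms (R4). [3 rule applications]
irdate: eskol present → ornol forms (R10). eskol and ashane present → sabol forms (R13). ornol, nalate, and sabol present → faline forms (R4). faline present → irdate forms (R9). [4 rule applications]
faline needs fewer.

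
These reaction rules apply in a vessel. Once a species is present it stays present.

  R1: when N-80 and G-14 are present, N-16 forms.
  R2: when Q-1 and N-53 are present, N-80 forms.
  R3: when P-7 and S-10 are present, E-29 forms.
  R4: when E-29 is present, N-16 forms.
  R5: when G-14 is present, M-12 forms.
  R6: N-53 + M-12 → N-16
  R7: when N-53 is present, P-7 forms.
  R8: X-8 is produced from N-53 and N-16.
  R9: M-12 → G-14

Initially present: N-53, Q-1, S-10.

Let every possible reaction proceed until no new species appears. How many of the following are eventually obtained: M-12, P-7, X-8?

N-53 present → P-7 forms (R7).
P-7 and S-10 present → E-29 forms (R3).
E-29 present → N-16 forms (R4).
N-53 and N-16 present → X-8 forms (R8).
M-12 would need G-14 (R5), but G-14 never forms.
P-7: reached.
X-8: reached.
Reached: P-7 and X-8 — 2 of the 3.

2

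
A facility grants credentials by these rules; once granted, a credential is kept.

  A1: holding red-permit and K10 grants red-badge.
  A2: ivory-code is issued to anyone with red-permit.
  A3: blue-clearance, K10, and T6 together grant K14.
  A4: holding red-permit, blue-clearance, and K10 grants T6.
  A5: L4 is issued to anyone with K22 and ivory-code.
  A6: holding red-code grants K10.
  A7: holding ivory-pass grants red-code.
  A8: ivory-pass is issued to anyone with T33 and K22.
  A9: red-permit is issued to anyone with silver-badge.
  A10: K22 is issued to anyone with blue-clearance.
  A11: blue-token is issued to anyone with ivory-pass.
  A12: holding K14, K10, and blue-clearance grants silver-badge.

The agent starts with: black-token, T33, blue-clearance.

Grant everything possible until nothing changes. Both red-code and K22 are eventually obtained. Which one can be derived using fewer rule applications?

K22: Holding blue-clearance grants K22 (A10). [1 rule application]
red-code: Holding blue-clearance grants K22 (A10). Holding T33 and K22 grants ivory-pass (A8). Holding ivory-pass grants red-code (A7). [3 rule applications]
K22 needs fewer.

K22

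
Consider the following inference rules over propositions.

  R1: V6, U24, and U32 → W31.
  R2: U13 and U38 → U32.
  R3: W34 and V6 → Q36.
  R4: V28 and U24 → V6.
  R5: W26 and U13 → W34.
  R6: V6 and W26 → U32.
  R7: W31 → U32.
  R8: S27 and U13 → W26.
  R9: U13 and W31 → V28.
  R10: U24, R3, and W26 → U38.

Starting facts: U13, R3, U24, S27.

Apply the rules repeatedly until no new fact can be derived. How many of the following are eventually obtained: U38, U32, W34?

S27 and U13 hold, so W26 follows (R8).
From U24, R3, and W26, R10 gives U38.
W26 and U13 hold, so W34 follows (R5).
U13 and U38 hold, so U32 follows (R2).
U38: reached.
U32: reached.
W34: reached.
All 3 are reached.

3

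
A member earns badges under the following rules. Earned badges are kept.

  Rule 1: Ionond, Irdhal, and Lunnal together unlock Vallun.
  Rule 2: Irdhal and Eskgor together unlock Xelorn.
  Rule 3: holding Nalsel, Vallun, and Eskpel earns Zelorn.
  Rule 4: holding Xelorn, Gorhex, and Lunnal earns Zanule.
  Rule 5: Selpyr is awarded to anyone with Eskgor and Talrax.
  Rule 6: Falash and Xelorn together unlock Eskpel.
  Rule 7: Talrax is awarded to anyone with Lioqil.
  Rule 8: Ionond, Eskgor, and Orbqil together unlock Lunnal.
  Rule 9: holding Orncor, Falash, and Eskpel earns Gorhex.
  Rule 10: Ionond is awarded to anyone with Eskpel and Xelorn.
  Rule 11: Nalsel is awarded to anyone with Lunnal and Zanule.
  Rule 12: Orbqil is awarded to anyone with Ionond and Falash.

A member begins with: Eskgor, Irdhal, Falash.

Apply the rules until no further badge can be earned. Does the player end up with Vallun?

With Irdhal and Eskgor, Xelorn is earned (Rule 2).
With Falash and Xelorn, Eskpel is earned (Rule 6).
With Eskpel and Xelorn, Ionond is earned (Rule 10).
With Ionond and Falash, Orbqil is earned (Rule 12).
With Ionond, Eskgor, and Orbqil, Lunnal is earned (Rule 8).
With Ionond, Irdhal, and Lunnal, Vallun is earned (Rule 1).

Yes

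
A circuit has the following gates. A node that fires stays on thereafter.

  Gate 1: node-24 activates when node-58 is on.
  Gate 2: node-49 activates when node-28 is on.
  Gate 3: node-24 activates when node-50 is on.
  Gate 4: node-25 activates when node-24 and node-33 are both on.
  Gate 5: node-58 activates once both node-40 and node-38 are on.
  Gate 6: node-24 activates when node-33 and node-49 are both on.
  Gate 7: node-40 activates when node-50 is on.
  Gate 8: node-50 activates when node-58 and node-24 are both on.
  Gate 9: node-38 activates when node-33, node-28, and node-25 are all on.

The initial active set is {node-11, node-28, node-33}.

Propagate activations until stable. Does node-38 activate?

node-28 is on, so node-49 activates (Gate 2).
node-33 and node-49 are on, so node-24 activates (Gate 6).
Gate 4: node-24 and node-33 on → node-25 on.
node-33, node-28, and node-25 are on, so node-38 activates (Gate 9).

Yes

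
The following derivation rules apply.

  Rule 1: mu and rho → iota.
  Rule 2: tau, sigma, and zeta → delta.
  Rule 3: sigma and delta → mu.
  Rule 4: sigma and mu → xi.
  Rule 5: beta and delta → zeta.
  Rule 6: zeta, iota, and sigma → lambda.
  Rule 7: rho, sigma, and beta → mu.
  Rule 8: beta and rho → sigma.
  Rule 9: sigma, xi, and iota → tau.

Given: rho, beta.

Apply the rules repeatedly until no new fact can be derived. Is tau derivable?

Yes

From beta and rho, Rule 8 gives sigma.
rho, sigma, and beta hold, so mu follows (Rule 7).
From mu and rho, Rule 1 gives iota.
sigma and mu hold, so xi follows (Rule 4).
From sigma, xi, and iota, Rule 9 gives tau.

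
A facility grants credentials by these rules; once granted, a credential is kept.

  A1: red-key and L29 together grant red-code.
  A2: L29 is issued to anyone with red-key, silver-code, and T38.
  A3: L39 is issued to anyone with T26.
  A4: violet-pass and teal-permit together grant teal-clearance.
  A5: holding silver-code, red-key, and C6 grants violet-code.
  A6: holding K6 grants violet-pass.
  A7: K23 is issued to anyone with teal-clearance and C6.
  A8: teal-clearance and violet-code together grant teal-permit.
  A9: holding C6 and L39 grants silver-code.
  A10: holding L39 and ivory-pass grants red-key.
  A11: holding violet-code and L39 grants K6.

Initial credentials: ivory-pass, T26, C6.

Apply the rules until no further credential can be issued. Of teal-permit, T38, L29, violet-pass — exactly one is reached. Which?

violet-pass

Holding T26 grants L39 (A3).
Holding C6 and L39 grants silver-code (A9).
Holding L39 and ivory-pass grants red-key (A10).
Holding silver-code, red-key, and C6 grants violet-code (A5).
Holding violet-code and L39 grants K6 (A11).
Holding K6 grants violet-pass (A6).
teal-permit would need teal-clearance and violet-code (A8), but teal-clearance is never granted. L29 would need red-key, silver-code, and T38 (A2), but T38 is never granted. No rule produces T38, and it is not given.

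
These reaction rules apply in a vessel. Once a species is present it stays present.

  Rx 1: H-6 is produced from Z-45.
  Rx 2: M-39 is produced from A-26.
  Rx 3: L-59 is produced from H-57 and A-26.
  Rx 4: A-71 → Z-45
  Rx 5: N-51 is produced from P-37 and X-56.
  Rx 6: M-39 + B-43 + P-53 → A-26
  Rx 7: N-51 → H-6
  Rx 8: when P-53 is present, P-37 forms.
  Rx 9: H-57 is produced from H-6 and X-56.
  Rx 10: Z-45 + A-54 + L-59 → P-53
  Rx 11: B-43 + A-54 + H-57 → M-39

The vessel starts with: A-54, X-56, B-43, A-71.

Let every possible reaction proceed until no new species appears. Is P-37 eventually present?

P-37 would need P-53 (Rx 8), but P-53 never forms.

No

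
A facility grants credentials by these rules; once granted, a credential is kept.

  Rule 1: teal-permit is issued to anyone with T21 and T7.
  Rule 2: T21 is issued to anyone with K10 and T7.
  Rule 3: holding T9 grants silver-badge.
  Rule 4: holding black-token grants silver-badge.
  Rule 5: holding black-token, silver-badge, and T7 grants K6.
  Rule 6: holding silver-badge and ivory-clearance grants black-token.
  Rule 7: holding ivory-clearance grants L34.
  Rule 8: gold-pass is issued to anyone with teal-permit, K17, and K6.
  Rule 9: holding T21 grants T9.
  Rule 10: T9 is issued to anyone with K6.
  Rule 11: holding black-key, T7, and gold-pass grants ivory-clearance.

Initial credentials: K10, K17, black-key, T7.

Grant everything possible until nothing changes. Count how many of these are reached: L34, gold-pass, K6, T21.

Holding K10 and T7 grants T21 (Rule 2).
L34 would need ivory-clearance (Rule 7), but ivory-clearance is never granted.
gold-pass would need teal-permit, K17, and K6 (Rule 8), but K6 is never granted.
K6 would need black-token, silver-badge, and T7 (Rule 5), but black-token is never granted.
T21: reached.
Reached: T21 — 1 of the 4.

1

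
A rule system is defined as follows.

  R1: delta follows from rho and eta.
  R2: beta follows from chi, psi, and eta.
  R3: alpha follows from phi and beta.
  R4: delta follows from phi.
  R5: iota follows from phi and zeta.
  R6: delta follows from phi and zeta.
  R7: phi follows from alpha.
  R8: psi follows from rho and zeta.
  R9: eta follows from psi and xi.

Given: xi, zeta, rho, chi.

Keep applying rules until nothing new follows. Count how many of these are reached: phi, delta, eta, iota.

rho and zeta hold, so psi follows (R8).
psi and xi hold, so eta follows (R9).
From rho and eta, R1 gives delta.
phi would need alpha (R7), but alpha is never established.
delta: reached.
eta: reached.
iota would need phi and zeta (R5), but phi is never established.
Reached: delta and eta — 2 of the 4.

2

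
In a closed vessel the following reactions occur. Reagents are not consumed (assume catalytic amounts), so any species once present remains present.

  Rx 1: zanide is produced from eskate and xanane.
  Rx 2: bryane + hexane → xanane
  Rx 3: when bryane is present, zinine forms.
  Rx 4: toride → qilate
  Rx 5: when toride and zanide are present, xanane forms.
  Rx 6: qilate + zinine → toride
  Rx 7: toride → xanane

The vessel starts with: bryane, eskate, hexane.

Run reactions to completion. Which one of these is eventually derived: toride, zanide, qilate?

bryane and hexane present → xanane forms (Rx 2).
eskate and xanane present → zanide forms (Rx 1).
toride would need qilate and zinine (Rx 6), but qilate never forms. qilate would need toride (Rx 4), but toride never forms.

zanide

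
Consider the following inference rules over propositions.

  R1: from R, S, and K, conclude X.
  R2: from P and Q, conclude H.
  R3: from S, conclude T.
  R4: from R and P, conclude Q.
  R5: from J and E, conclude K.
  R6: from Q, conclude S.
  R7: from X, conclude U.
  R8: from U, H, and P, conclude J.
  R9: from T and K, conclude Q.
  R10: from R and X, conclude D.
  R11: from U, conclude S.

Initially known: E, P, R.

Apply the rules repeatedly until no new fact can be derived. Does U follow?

U would need X (R7), but X is never established.

No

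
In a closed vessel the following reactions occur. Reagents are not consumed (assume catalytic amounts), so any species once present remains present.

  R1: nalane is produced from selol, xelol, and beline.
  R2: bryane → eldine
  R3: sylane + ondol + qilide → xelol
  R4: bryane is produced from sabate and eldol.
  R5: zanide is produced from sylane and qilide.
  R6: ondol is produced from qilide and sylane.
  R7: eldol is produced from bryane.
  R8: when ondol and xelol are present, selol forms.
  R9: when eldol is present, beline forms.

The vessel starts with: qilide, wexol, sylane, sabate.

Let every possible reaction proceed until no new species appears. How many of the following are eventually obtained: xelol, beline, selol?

2

qilide and sylane present → ondol forms (R6).
sylane, ondol, and qilide present → xelol forms (R3).
ondol and xelol present → selol forms (R8).
xelol: reached.
beline would need eldol (R9), but eldol never forms.
selol: reached.
Reached: xelol and selol — 2 of the 3.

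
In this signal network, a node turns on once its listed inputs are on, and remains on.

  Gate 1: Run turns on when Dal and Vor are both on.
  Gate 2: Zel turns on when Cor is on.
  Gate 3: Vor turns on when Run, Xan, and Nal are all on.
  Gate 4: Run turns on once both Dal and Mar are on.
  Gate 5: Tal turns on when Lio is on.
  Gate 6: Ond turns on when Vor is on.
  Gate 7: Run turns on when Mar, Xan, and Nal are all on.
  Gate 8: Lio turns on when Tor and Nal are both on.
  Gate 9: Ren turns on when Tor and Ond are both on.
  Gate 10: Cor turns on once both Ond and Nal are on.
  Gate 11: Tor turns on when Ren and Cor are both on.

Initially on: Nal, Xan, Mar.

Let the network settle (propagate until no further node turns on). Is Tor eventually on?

No

Tor would need Ren and Cor (Gate 11), but Ren never turns on.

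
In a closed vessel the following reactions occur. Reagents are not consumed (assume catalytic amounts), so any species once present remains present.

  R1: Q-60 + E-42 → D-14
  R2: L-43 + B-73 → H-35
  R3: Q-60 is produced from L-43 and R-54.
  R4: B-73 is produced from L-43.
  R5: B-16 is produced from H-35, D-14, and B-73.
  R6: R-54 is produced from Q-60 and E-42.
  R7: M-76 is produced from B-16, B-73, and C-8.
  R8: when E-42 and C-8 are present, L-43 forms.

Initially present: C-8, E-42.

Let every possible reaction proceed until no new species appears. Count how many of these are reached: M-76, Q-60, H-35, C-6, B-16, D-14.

E-42 and C-8 present → L-43 forms (R8).
L-43 present → B-73 forms (R4).
L-43 and B-73 present → H-35 forms (R2).
M-76 would need B-16, B-73, and C-8 (R7), but B-16 never forms.
Q-60 would need L-43 and R-54 (R3), but R-54 never forms.
H-35: reached.
No rule produces C-6, and it is not given.
B-16 would need H-35, D-14, and B-73 (R5), but D-14 never forms.
D-14 would need Q-60 and E-42 (R1), but Q-60 never forms.
Reached: H-35 — 1 of the 6.

1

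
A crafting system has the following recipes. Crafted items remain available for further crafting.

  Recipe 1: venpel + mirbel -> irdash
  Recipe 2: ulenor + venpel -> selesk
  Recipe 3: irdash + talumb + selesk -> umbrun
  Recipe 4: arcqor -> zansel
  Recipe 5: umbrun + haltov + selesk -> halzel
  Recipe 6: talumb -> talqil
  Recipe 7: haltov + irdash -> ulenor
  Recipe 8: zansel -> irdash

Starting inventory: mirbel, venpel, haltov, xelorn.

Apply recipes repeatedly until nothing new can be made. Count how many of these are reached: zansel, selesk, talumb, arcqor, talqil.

Using Recipe 1, venpel and mirbel make irdash.
Using Recipe 7, haltov and irdash make ulenor.
Using Recipe 2, ulenor and venpel make selesk.
zansel would need arcqor (Recipe 4), but arcqor is never obtained.
selesk: reached.
No rule produces talumb, and it is not given.
No rule produces arcqor, and it is not given.
talqil would need talumb (Recipe 6), but talumb is never obtained.
Reached: selesk — 1 of the 5.

1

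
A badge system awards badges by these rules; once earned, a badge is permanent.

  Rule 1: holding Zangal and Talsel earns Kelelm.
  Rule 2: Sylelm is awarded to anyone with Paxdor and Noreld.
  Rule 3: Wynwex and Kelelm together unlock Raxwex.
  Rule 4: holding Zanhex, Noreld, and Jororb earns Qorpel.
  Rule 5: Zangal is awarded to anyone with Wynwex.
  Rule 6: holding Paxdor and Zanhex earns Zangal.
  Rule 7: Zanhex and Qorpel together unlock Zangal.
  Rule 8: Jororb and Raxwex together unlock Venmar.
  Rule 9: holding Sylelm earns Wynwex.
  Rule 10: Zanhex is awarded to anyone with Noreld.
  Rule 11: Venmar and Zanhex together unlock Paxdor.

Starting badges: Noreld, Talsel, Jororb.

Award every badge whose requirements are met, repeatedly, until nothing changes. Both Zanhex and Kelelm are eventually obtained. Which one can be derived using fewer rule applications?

Zanhex: With Noreld, Zanhex is earned (Rule 10). [1 rule application]
Kelelm: With Noreld, Zanhex is earned (Rule 10). With Zanhex, Noreld, and Jororb, Qorpel is earned (Rule 4). With Zanhex and Qorpel, Zangal is earned (Rule 7). With Zangal and Talsel, Kelelm is earned (Rule 1). [4 rule applications]
Zanhex needs fewer.

Zanhex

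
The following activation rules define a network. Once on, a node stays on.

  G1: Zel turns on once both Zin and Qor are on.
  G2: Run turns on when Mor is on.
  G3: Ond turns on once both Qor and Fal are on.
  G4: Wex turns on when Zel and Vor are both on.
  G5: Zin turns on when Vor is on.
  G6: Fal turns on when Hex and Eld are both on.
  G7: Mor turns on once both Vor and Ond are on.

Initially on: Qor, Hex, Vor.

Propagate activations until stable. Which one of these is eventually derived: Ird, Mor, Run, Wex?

Wex

G5: Vor on → Zin on.
G1: Zin and Qor on → Zel on.
Zel and Vor are on, so Wex turns on (G4).
No rule produces Ird, and it is not given. Run would need Mor (G2), but Mor never turns on. Mor would need Vor and Ond (G7), but Ond never turns on.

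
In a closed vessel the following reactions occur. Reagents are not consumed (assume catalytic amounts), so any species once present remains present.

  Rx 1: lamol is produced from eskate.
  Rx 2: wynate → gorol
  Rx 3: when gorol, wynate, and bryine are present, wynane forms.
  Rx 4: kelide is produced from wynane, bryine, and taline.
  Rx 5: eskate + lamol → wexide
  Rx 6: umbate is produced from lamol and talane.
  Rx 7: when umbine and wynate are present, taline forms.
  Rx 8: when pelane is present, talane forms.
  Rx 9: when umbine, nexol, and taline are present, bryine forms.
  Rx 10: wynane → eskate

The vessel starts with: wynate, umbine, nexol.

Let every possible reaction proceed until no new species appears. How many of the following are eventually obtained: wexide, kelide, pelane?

2

umbine and wynate present → taline forms (Rx 7).
wynate present → gorol forms (Rx 2).
umbine, nexol, and taline present → bryine forms (Rx 9).
gorol, wynate, and bryine present → wynane forms (Rx 3).
wynane, bryine, and taline present → kelide forms (Rx 4).
wynane present → eskate forms (Rx 10).
eskate present → lamol forms (Rx 1).
eskate and lamol present → wexide forms (Rx 5).
wexide: reached.
kelide: reached.
No rule produces pelane, and it is not given.
Reached: wexide and kelide — 2 of the 3.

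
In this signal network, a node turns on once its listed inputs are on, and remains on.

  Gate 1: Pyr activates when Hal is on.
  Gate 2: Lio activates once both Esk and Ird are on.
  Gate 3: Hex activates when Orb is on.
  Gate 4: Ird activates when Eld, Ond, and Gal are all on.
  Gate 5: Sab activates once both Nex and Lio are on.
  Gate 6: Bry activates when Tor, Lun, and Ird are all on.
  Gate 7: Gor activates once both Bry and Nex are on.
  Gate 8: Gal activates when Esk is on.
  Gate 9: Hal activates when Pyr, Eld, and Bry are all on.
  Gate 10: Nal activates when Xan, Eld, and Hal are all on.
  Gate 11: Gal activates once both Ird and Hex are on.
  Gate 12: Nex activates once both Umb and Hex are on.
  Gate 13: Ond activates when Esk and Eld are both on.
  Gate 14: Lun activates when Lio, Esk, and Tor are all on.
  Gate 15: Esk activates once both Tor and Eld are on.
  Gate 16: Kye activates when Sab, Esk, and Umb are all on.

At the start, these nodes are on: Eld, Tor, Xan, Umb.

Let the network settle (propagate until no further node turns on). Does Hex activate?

Hex would need Orb (Gate 3), but Orb never turns on.

No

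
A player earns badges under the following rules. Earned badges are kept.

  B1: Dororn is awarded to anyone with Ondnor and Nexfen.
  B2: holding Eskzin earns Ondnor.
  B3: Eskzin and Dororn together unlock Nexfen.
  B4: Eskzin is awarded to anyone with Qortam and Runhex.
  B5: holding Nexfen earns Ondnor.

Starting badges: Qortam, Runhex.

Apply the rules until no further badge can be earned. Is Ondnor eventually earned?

With Qortam and Runhex, Eskzin is earned (B4).
With Eskzin, Ondnor is earned (B2).

Yes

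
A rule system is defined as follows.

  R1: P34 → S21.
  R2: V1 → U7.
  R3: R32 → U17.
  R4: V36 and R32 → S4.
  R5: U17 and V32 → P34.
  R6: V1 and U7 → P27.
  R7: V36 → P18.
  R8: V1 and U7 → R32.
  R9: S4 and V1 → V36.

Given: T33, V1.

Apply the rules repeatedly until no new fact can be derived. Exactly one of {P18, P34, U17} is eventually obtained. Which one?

V1 holds, so U7 follows (R2).
V1 and U7 hold, so R32 follows (R8).
From R32, R3 gives U17.
P18 would need V36 (R7), but V36 is never established. P34 would need U17 and V32 (R5), but V32 is never established.

U17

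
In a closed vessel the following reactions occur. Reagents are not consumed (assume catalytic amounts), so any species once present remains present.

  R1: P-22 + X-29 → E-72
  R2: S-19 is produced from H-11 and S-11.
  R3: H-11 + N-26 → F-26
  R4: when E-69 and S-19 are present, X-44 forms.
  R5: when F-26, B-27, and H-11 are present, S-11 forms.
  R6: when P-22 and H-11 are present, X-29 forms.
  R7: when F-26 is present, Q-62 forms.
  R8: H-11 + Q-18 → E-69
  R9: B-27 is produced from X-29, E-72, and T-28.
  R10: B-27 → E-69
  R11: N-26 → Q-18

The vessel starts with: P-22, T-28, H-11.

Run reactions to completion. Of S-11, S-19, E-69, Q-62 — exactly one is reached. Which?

E-69

P-22 and H-11 present → X-29 forms (R6).
P-22 and X-29 present → E-72 forms (R1).
X-29, E-72, and T-28 present → B-27 forms (R9).
B-27 present → E-69 forms (R10).
Q-62 would need F-26 (R7), but F-26 never forms. S-11 would need F-26, B-27, and H-11 (R5), but F-26 never forms. S-19 would need H-11 and S-11 (R2), but S-11 never forms.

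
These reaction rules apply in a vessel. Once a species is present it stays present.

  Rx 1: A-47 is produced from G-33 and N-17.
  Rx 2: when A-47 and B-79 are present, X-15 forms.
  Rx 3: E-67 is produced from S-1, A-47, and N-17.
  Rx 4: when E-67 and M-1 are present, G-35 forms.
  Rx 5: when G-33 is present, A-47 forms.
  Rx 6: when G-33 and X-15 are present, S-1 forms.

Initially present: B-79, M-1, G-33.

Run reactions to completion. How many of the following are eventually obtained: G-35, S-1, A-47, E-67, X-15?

G-33 present → A-47 forms (Rx 5).
A-47 and B-79 present → X-15 forms (Rx 2).
G-33 and X-15 present → S-1 forms (Rx 6).
G-35 would need E-67 and M-1 (Rx 4), but E-67 never forms.
S-1: reached.
A-47: reached.
E-67 would need S-1, A-47, and N-17 (Rx 3), but N-17 never forms.
X-15: reached.
Reached: S-1, A-47, and X-15 — 3 of the 5.

3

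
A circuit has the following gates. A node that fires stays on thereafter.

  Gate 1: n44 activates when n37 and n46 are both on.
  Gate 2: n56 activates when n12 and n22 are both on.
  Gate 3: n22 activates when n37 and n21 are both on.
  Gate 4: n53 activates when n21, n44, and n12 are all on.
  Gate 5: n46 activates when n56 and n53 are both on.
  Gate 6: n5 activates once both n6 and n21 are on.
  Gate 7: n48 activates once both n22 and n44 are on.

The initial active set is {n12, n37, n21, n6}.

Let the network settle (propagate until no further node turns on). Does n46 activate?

n46 would need n56 and n53 (Gate 5), but n53 never turns on.

No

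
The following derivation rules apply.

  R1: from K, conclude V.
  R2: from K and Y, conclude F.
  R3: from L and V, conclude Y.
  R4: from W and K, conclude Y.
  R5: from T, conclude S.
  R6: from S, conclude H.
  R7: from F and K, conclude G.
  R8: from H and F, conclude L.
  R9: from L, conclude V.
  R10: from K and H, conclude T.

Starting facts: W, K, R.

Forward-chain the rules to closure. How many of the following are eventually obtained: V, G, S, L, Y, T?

3

W and K hold, so Y follows (R4).
From K, R1 gives V.
K and Y hold, so F follows (R2).
F and K hold, so G follows (R7).
V: reached.
G: reached.
S would need T (R5), but T is never established.
L would need H and F (R8), but H is never established.
Y: reached.
T would need K and H (R10), but H is never established.
Reached: V, G, and Y — 3 of the 6.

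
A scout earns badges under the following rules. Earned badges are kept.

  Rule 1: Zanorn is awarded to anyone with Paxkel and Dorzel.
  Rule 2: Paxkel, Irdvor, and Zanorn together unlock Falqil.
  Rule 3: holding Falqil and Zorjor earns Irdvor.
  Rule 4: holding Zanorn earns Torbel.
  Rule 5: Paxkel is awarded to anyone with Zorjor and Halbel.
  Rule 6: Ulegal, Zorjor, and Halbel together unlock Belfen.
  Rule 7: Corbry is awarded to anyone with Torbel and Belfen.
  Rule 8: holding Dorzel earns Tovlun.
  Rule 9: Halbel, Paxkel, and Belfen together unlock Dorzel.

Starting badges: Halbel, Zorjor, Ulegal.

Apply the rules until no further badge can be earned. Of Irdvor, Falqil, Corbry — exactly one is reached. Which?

Corbry

With Zorjor and Halbel, Paxkel is earned (Rule 5).
With Ulegal, Zorjor, and Halbel, Belfen is earned (Rule 6).
With Halbel, Paxkel, and Belfen, Dorzel is earned (Rule 9).
With Paxkel and Dorzel, Zanorn is earned (Rule 1).
With Zanorn, Torbel is earned (Rule 4).
With Torbel and Belfen, Corbry is earned (Rule 7).
Falqil would need Paxkel, Irdvor, and Zanorn (Rule 2), but Irdvor is never earned. Irdvor would need Falqil and Zorjor (Rule 3), but Falqil is never earned.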